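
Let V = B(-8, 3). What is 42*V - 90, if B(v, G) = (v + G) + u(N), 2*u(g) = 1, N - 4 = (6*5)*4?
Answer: -279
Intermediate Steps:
N = 124 (N = 4 + (6*5)*4 = 4 + 30*4 = 4 + 120 = 124)
u(g) = ½ (u(g) = (½)*1 = ½)
B(v, G) = ½ + G + v (B(v, G) = (v + G) + ½ = (G + v) + ½ = ½ + G + v)
V = -9/2 (V = ½ + 3 - 8 = -9/2 ≈ -4.5000)
42*V - 90 = 42*(-9/2) - 90 = -189 - 90 = -279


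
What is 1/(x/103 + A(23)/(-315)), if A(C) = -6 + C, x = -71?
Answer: -32445/24116 ≈ -1.3454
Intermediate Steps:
1/(x/103 + A(23)/(-315)) = 1/(-71/103 + (-6 + 23)/(-315)) = 1/(-71*1/103 + 17*(-1/315)) = 1/(-71/103 - 17/315) = 1/(-24116/32445) = -32445/24116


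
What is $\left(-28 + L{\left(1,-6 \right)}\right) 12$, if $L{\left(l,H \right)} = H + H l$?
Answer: $-480$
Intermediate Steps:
$\left(-28 + L{\left(1,-6 \right)}\right) 12 = \left(-28 - 6 \left(1 + 1\right)\right) 12 = \left(-28 - 12\right) 12 = \left(-40\right) 12 = -480$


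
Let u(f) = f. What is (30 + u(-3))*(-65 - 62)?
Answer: -3429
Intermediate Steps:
(30 + u(-3))*(-65 - 62) = (30 - 3)*(-65 - 62) = 27*(-127) = -3429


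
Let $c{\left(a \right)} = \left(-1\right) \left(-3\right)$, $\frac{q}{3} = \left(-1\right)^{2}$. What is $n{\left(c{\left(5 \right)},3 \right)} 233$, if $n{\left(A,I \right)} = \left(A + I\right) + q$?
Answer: $2097$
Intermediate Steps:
$q = 3$ ($q = 3 \left(-1\right)^{2} = 3 \cdot 1 = 3$)
$c{\left(a \right)} = 3$
$n{\left(A,I \right)} = 3 + A + I$ ($n{\left(A,I \right)} = \left(A + I\right) + 3 = 3 + A + I$)
$n{\left(c{\left(5 \right)},3 \right)} 233 = \left(3 + 3 + 3\right) 233 = 9 \cdot 233 = 2097$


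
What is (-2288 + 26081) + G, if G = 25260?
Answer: 49053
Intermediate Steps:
(-2288 + 26081) + G = (-2288 + 26081) + 25260 = 23793 + 25260 = 49053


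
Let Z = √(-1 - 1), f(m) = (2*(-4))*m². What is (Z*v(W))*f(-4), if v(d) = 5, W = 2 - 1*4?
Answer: -640*I*√2 ≈ -905.1*I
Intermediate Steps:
f(m) = -8*m²
W = -2 (W = 2 - 4 = -2)
Z = I*√2 (Z = √(-2) = I*√2 ≈ 1.4142*I)
(Z*v(W))*f(-4) = ((I*√2)*5)*(-8*(-4)²) = (5*I*√2)*(-8*16) = (5*I*√2)*(-128) = -640*I*√2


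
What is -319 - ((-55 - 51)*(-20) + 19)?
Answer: -2458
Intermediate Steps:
-319 - ((-55 - 51)*(-20) + 19) = -319 - (-106*(-20) + 19) = -319 - (2120 + 19) = -319 - 1*2139 = -319 - 2139 = -2458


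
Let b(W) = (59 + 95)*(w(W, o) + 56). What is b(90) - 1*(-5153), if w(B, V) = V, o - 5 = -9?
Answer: 13161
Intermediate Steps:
o = -4 (o = 5 - 9 = -4)
b(W) = 8008 (b(W) = (59 + 95)*(-4 + 56) = 154*52 = 8008)
b(90) - 1*(-5153) = 8008 - 1*(-5153) = 8008 + 5153 = 13161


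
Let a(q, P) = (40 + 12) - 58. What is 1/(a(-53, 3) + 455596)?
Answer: 1/455590 ≈ 2.1950e-6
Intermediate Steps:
a(q, P) = -6 (a(q, P) = 52 - 58 = -6)
1/(a(-53, 3) + 455596) = 1/(-6 + 455596) = 1/455590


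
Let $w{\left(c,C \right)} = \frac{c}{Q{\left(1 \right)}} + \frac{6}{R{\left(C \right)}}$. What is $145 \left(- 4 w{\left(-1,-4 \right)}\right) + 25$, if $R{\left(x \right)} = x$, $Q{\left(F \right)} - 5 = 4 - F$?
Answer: $\frac{1935}{2} \approx 967.5$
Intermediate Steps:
$Q{\left(F \right)} = 9 - F$ ($Q{\left(F \right)} = 5 - \left(-4 + F\right) = 9 - F$)
$w{\left(c,C \right)} = \frac{6}{C} + \frac{c}{8}$ ($w{\left(c,C \right)} = \frac{c}{9 - 1} + \frac{6}{C} = \frac{c}{8} + \frac{6}{C} = \frac{6}{C} + \frac{c}{8}$)
$145 \left(- 4 w{\left(-1,-4 \right)}\right) + 25 = 145 \left(- 4 \left(\frac{6}{-4} + \frac{1}{8} \left(-1\right)\right)\right) + 25 = 145 \left(- 4 \left(6 \left(- \frac{1}{4}\right) - \frac{1}{8}\right)\right) + 25 = 145 \left(- 4 \left(- \frac{3}{2} - \frac{1}{8}\right)\right) + 25 = 145 \left(\left(-4\right) \left(- \frac{13}{8}\right)\right) + 25 = 145 \cdot \frac{13}{2} + 25 = \frac{1885}{2} + 25 = \frac{1935}{2}$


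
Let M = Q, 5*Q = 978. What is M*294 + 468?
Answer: 289872/5 ≈ 57974.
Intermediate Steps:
Q = 978/5 (Q = (⅕)*978 = 978/5 ≈ 195.60)
M = 978/5 ≈ 195.60
M*294 + 468 = (978/5)*294 + 468 = 287532/5 + 468 = 289872/5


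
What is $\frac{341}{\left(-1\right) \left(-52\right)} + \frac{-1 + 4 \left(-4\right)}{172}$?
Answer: $\frac{7221}{1118} \approx 6.4589$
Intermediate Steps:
$\frac{341}{\left(-1\right) \left(-52\right)} + \frac{-1 + 4 \left(-4\right)}{172} = \frac{341}{52} + \left(-1 - 16\right) \frac{1}{172} = 341 \cdot \frac{1}{52} - \frac{17}{172} = \frac{341}{52} - \frac{17}{172} = \frac{7221}{1118}$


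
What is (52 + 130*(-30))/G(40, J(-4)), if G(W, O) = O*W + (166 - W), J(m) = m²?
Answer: -1924/383 ≈ -5.0235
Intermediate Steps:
G(W, O) = 166 - W + O*W
(52 + 130*(-30))/G(40, J(-4)) = (52 + 130*(-30))/(166 - 1*40 + (-4)²*40) = (52 - 3900)/(166 - 40 + 16*40) = -3848/(166 - 40 + 640) = -3848/766 = -3848*1/766 = -1924/383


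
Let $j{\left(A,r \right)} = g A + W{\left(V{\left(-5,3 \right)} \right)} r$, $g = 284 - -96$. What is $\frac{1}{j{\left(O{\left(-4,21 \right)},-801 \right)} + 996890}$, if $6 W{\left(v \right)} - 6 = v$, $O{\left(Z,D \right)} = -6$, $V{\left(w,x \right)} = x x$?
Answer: $\frac{2}{1985215} \approx 1.0074 \cdot 10^{-6}$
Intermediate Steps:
$g = 380$ ($g = 284 + 96 = 380$)
$V{\left(w,x \right)} = x^{2}$
$W{\left(v \right)} = 1 + \frac{v}{6}$
$j{\left(A,r \right)} = 380 A + \frac{5 r}{2}$ ($j{\left(A,r \right)} = 380 A + \left(1 + \frac{3^{2}}{6}\right) r = 380 A + \left(1 + \frac{1}{6} \cdot 9\right) r = 380 A + \left(1 + \frac{3}{2}\right) r = 380 A + \frac{5 r}{2}$)
$\frac{1}{j{\left(O{\left(-4,21 \right)},-801 \right)} + 996890} = \frac{1}{\left(380 \left(-6\right) + \frac{5}{2} \left(-801\right)\right) + 996890} = \frac{1}{\left(-2280 - \frac{4005}{2}\right) + 996890} = \frac{1}{- \frac{8565}{2} + 996890} = \frac{1}{\frac{1985215}{2}} = \frac{2}{1985215}$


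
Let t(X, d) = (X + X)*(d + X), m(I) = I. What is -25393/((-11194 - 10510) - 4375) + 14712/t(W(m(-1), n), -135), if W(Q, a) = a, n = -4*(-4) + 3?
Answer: -33967738/14369529 ≈ -2.3639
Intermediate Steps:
n = 19 (n = 16 + 3 = 19)
t(X, d) = 2*X*(X + d) (t(X, d) = (2*X)*(X + d) = 2*X*(X + d))
-25393/((-11194 - 10510) - 4375) + 14712/t(W(m(-1), n), -135) = -25393/((-11194 - 10510) - 4375) + 14712/((2*19*(19 - 135))) = -25393/(-21704 - 4375) + 14712/((2*19*(-116))) = -25393/(-26079) + 14712/(-4408) = -25393*(-1/26079) + 14712*(-1/4408) = 25393/26079 - 1839/551 = -33967738/14369529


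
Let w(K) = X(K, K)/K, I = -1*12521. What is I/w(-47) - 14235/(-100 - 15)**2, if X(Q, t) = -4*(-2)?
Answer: 1556525339/21160 ≈ 73560.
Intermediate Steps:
I = -12521
X(Q, t) = 8
w(K) = 8/K
I/w(-47) - 14235/(-100 - 15)**2 = -12521/(8/(-47)) - 14235/(-100 - 15)**2 = -12521/(8*(-1/47)) - 14235/((-115)**2) = -12521/(-8/47) - 14235/13225 = -12521*(-47/8) - 14235*1/13225 = 588487/8 - 2847/2645 = 1556525339/21160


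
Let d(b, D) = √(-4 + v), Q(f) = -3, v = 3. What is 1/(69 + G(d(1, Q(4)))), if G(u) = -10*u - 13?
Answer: 14/809 + 5*I/1618 ≈ 0.017305 + 0.0030902*I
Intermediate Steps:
d(b, D) = I (d(b, D) = √(-4 + 3) = √(-1) = I)
G(u) = -13 - 10*u
1/(69 + G(d(1, Q(4)))) = 1/(69 + (-13 - 10*I)) = 1/(56 - 10*I) = (56 + 10*I)/3236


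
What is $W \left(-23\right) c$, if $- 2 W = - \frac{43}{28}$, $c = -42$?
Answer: $\frac{2967}{4} \approx 741.75$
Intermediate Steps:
$W = \frac{43}{56}$ ($W = - \frac{\left(-43\right) \frac{1}{28}}{2} = \left(- \frac{1}{2}\right) \left(- \frac{43}{28}\right) = \frac{43}{56} \approx 0.76786$)
$W \left(-23\right) c = \frac{43}{56} \left(-23\right) \left(-42\right) = \left(- \frac{989}{56}\right) \left(-42\right) = \frac{2967}{4}$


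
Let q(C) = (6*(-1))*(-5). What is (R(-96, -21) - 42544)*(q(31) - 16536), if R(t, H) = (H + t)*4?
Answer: 709956072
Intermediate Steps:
q(C) = 30 (q(C) = -6*(-5) = 30)
R(t, H) = 4*H + 4*t
(R(-96, -21) - 42544)*(q(31) - 16536) = ((4*(-21) + 4*(-96)) - 42544)*(30 - 16536) = ((-84 - 384) - 42544)*(-16506) = (-468 - 42544)*(-16506) = -43012*(-16506) = 709956072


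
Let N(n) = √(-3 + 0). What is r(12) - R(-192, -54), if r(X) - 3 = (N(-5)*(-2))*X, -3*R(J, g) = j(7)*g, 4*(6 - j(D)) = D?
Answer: -147/2 - 24*I*√3 ≈ -73.5 - 41.569*I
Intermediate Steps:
j(D) = 6 - D/4
N(n) = I*√3 (N(n) = √(-3) = I*√3)
R(J, g) = -17*g/12 (R(J, g) = -(6 - ¼*7)*g/3 = -(6 - 7/4)*g/3 = -17*g/12)
r(X) = 3 - 2*I*X*√3 (r(X) = 3 + ((I*√3)*(-2))*X = 3 + (-2*I*√3)*X = 3 - 2*I*X*√3)
r(12) - R(-192, -54) = (3 - 2*I*12*√3) - (-17)*(-54)/12 = (3 - 24*I*√3) - 1*153/2 = (3 - 24*I*√3) - 153/2 = -147/2 - 24*I*√3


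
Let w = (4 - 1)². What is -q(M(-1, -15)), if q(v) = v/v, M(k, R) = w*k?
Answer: -1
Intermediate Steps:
w = 9 (w = 3² = 9)
M(k, R) = 9*k
q(v) = 1
-q(M(-1, -15)) = -1*1 = -1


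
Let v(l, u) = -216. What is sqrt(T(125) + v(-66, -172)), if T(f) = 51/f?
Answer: I*sqrt(134745)/25 ≈ 14.683*I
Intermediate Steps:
sqrt(T(125) + v(-66, -172)) = sqrt(51/125 - 216) = sqrt(-26949/125) = I*sqrt(134745)/25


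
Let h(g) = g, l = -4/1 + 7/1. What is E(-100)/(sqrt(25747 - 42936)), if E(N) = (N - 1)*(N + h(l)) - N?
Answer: -9897*I*sqrt(17189)/17189 ≈ -75.488*I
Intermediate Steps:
l = 3 (l = -4*1 + 7*1 = -4 + 7 = 3)
E(N) = -N + (-1 + N)*(3 + N) (E(N) = (N - 1)*(N + 3) - N = (-1 + N)*(3 + N) - N = -N + (-1 + N)*(3 + N))
E(-100)/(sqrt(25747 - 42936)) = (-3 - 100 + (-100)**2)/(sqrt(25747 - 42936)) = (-3 - 100 + 10000)/(sqrt(-17189)) = 9897/((I*sqrt(17189))) = 9897*(-I*sqrt(17189)/17189) = -9897*I*sqrt(17189)/17189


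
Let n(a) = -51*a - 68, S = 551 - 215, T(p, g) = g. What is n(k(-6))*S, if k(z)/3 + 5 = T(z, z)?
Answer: 542640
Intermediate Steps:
k(z) = -15 + 3*z
S = 336
n(a) = -68 - 51*a
n(k(-6))*S = (-68 - 51*(-15 + 3*(-6)))*336 = (-68 - 51*(-15 - 18))*336 = (-68 - 51*(-33))*336 = (-68 + 1683)*336 = 1615*336 = 542640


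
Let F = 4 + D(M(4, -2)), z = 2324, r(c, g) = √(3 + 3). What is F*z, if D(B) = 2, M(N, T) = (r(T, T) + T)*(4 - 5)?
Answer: 13944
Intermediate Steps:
r(c, g) = √6
M(N, T) = -T - √6 (M(N, T) = (√6 + T)*(4 - 5) = (T + √6)*(-1) = -T - √6)
F = 6 (F = 4 + 2 = 6)
F*z = 6*2324 = 13944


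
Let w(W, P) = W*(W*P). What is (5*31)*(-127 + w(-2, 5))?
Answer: -16585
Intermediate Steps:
w(W, P) = P*W² (w(W, P) = W*(P*W) = P*W²)
(5*31)*(-127 + w(-2, 5)) = (5*31)*(-127 + 5*(-2)²) = 155*(-127 + 5*4) = 155*(-127 + 20) = 155*(-107) = -16585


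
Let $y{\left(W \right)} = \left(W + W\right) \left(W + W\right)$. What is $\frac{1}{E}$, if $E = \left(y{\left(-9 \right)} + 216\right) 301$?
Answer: $\frac{1}{162540} \approx 6.1523 \cdot 10^{-6}$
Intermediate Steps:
$y{\left(W \right)} = 4 W^{2}$ ($y{\left(W \right)} = 2 W 2 W = 4 W^{2}$)
$E = 162540$ ($E = \left(4 \left(-9\right)^{2} + 216\right) 301 = \left(4 \cdot 81 + 216\right) 301 = \left(324 + 216\right) 301 = 540 \cdot 301 = 162540$)
$\frac{1}{E} = \frac{1}{162540}$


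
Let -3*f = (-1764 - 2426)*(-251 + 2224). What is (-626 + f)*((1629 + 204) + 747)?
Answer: 7107893120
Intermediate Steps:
f = 8266870/3 (f = -(-1764 - 2426)*(-251 + 2224)/3 = -(-4190)*1973/3 = -1/3*(-8266870) = 8266870/3 ≈ 2.7556e+6)
(-626 + f)*((1629 + 204) + 747) = (-626 + 8266870/3)*((1629 + 204) + 747) = 8264992*(1833 + 747)/3 = (8264992/3)*2580 = 7107893120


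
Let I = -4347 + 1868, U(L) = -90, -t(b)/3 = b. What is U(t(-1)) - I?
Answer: 2389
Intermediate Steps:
t(b) = -3*b
I = -2479
U(t(-1)) - I = -90 - 1*(-2479) = -90 + 2479 = 2389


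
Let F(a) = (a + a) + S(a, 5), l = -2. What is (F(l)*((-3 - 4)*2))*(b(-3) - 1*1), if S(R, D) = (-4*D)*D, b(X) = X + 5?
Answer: 1456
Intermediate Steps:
b(X) = 5 + X
S(R, D) = -4*D**2
F(a) = -100 + 2*a (F(a) = (a + a) - 4*5**2 = 2*a - 4*25 = 2*a - 100 = -100 + 2*a)
(F(l)*((-3 - 4)*2))*(b(-3) - 1*1) = ((-100 + 2*(-2))*((-3 - 4)*2))*((5 - 3) - 1*1) = ((-100 - 4)*(-7*2))*(2 - 1) = -104*(-14)*1 = 1456*1 = 1456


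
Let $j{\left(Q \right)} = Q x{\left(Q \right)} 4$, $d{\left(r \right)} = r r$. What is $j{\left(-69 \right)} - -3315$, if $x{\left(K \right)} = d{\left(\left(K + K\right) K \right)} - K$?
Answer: $-25024517313$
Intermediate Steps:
$d{\left(r \right)} = r^{2}$
$x{\left(K \right)} = - K + 4 K^{4}$ ($x{\left(K \right)} = \left(\left(K + K\right) K\right)^{2} - K = \left(2 K K\right)^{2} - K = \left(2 K^{2}\right)^{2} - K = 4 K^{4} - K = - K + 4 K^{4}$)
$j{\left(Q \right)} = 4 Q \left(- Q + 4 Q^{4}\right)$ ($j{\left(Q \right)} = Q \left(- Q + 4 Q^{4}\right) 4 = 4 Q \left(- Q + 4 Q^{4}\right)$)
$j{\left(-69 \right)} - -3315 = \left(-69\right)^{2} \left(-4 + 16 \left(-69\right)^{3}\right) - -3315 = 4761 \left(-4 + 16 \left(-328509\right)\right) + 3315 = 4761 \left(-4 - 5256144\right) + 3315 = 4761 \left(-5256148\right) + 3315 = -25024520628 + 3315 = -25024517313$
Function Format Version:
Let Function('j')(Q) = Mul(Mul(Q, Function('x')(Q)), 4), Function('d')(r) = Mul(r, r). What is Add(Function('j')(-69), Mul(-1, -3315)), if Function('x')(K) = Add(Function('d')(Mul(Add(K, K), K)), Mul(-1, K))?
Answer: -25024517313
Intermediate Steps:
Function('d')(r) = Pow(r, 2)
Function('x')(K) = Add(Mul(-1, K), Mul(4, Pow(K, 4))) (Function('x')(K) = Add(Pow(Mul(Add(K, K), K), 2), Mul(-1, K)) = Add(Pow(Mul(Mul(2, K), K), 2), Mul(-1, K)) = Add(Pow(Mul(2, Pow(K, 2)), 2), Mul(-1, K)) = Add(Mul(4, Pow(K, 4)), Mul(-1, K)) = Add(Mul(-1, K), Mul(4, Pow(K, 4))))
Function('j')(Q) = Mul(4, Q, Add(Mul(-1, Q), Mul(4, Pow(Q, 4)))) (Function('j')(Q) = Mul(Mul(Q, Add(Mul(-1, Q), Mul(4, Pow(Q, 4)))), 4) = Mul(4, Q, Add(Mul(-1, Q), Mul(4, Pow(Q, 4)))))
Add(Function('j')(-69), Mul(-1, -3315)) = Add(Mul(Pow(-69, 2), Add(-4, Mul(16, Pow(-69, 3)))), Mul(-1, -3315)) = Add(Mul(4761, Add(-4, Mul(16, -328509))), 3315) = Add(Mul(4761, Add(-4, -5256144)), 3315) = Add(Mul(4761, -5256148), 3315) = Add(-25024520628, 3315) = -25024517313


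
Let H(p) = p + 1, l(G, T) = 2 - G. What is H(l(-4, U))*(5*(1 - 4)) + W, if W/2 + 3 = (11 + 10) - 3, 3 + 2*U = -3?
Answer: -75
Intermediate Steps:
U = -3 (U = -3/2 + (½)*(-3) = -3/2 - 3/2 = -3)
H(p) = 1 + p
W = 30 (W = -6 + 2*((11 + 10) - 3) = -6 + 2*(21 - 3) = -6 + 2*18 = -6 + 36 = 30)
H(l(-4, U))*(5*(1 - 4)) + W = (1 + (2 - 1*(-4)))*(5*(1 - 4)) + 30 = (1 + (2 + 4))*(5*(-3)) + 30 = (1 + 6)*(-15) + 30 = 7*(-15) + 30 = -105 + 30 = -75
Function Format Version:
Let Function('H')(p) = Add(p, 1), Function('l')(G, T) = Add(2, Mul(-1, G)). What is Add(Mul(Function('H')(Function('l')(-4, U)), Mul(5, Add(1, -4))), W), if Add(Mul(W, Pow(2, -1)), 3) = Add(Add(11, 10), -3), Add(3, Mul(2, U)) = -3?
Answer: -75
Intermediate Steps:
U = -3 (U = Add(Rational(-3, 2), Mul(Rational(1, 2), -3)) = Add(Rational(-3, 2), Rational(-3, 2)) = -3)
Function('H')(p) = Add(1, p)
W = 30 (W = Add(-6, Mul(2, Add(Add(11, 10), -3))) = Add(-6, Mul(2, Add(21, -3))) = Add(-6, Mul(2, 18)) = Add(-6, 36) = 30)
Add(Mul(Function('H')(Function('l')(-4, U)), Mul(5, Add(1, -4))), W) = Add(Mul(Add(1, Add(2, Mul(-1, -4))), Mul(5, Add(1, -4))), 30) = Add(Mul(Add(1, Add(2, 4)), Mul(5, -3)), 30) = Add(Mul(Add(1, 6), -15), 30) = Add(Mul(7, -15), 30) = Add(-105, 30) = -75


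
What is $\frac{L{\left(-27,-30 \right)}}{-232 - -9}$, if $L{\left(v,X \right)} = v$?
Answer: $\frac{27}{223} \approx 0.12108$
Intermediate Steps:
$\frac{L{\left(-27,-30 \right)}}{-232 - -9} = - \frac{27}{-232 - -9} = - \frac{27}{-232 + \left(-134 + 143\right)} = - \frac{27}{-232 + 9} = - \frac{27}{-223} = \left(-27\right) \left(- \frac{1}{223}\right) = \frac{27}{223}$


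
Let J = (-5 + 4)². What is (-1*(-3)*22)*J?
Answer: 66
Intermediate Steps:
J = 1 (J = (-1)² = 1)
(-1*(-3)*22)*J = (-1*(-3)*22)*1 = (3*22)*1 = 66*1 = 66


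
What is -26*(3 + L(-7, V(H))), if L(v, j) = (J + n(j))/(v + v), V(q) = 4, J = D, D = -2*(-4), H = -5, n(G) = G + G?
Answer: -338/7 ≈ -48.286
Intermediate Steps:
n(G) = 2*G
D = 8
J = 8
L(v, j) = (8 + 2*j)/(2*v) (L(v, j) = (8 + 2*j)/(v + v) = (8 + 2*j)/((2*v)) = (8 + 2*j)*(1/(2*v)) = (8 + 2*j)/(2*v))
-26*(3 + L(-7, V(H))) = -26*(3 + (4 + 4)/(-7)) = -26*(3 - ⅐*8) = -26*(3 - 8/7) = -26*13/7 = -338/7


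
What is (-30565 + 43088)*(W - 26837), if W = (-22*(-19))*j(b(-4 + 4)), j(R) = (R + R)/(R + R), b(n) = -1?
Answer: -330845137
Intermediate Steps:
j(R) = 1 (j(R) = (2*R)/((2*R)) = (2*R)*(1/(2*R)) = 1)
W = 418 (W = -22*(-19)*1 = 418*1 = 418)
(-30565 + 43088)*(W - 26837) = (-30565 + 43088)*(418 - 26837) = 12523*(-26419) = -330845137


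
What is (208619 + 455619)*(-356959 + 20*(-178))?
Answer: -239470419522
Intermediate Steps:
(208619 + 455619)*(-356959 + 20*(-178)) = 664238*(-356959 - 3560) = 664238*(-360519) = -239470419522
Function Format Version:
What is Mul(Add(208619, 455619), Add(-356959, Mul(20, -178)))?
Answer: -239470419522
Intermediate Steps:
Mul(Add(208619, 455619), Add(-356959, Mul(20, -178))) = Mul(664238, Add(-356959, -3560)) = Mul(664238, -360519) = -239470419522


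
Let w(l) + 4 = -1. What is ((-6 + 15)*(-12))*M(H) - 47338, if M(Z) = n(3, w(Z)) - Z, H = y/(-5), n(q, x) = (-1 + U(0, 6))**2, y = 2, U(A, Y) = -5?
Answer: -256346/5 ≈ -51269.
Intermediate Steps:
w(l) = -5 (w(l) = -4 - 1 = -5)
n(q, x) = 36 (n(q, x) = (-1 - 5)**2 = (-6)**2 = 36)
H = -2/5 (H = 2/(-5) = 2*(-1/5) = -2/5 ≈ -0.40000)
M(Z) = 36 - Z
((-6 + 15)*(-12))*M(H) - 47338 = ((-6 + 15)*(-12))*(36 - 1*(-2/5)) - 47338 = (9*(-12))*(36 + 2/5) - 47338 = -108*182/5 - 47338 = -19656/5 - 47338 = -256346/5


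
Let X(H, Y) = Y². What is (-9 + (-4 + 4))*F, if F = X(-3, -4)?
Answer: -144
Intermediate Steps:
F = 16 (F = (-4)² = 16)
(-9 + (-4 + 4))*F = (-9 + (-4 + 4))*16 = (-9 + 0)*16 = -9*16 = -144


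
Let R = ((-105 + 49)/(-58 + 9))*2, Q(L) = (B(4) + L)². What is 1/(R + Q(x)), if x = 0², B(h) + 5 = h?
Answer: 7/23 ≈ 0.30435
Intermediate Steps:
B(h) = -5 + h
x = 0
Q(L) = (-1 + L)² (Q(L) = ((-5 + 4) + L)² = (-1 + L)²)
R = 16/7 (R = -56/(-49)*2 = -56*(-1/49)*2 = (8/7)*2 = 16/7 ≈ 2.2857)
1/(R + Q(x)) = 1/(16/7 + (-1 + 0)²) = 1/(16/7 + (-1)²) = 1/(16/7 + 1) = 1/(23/7) = 7/23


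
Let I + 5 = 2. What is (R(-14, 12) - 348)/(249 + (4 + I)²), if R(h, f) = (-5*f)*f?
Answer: -534/125 ≈ -4.2720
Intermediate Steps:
I = -3 (I = -5 + 2 = -3)
R(h, f) = -5*f²
(R(-14, 12) - 348)/(249 + (4 + I)²) = (-5*12² - 348)/(249 + (4 - 3)²) = (-5*144 - 348)/(249 + 1²) = (-720 - 348)/(249 + 1) = -1068/250 = -1068*1/250 = -534/125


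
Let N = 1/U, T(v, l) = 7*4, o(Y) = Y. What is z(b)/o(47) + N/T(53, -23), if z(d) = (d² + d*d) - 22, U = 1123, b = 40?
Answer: 99929079/1477868 ≈ 67.617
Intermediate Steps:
T(v, l) = 28
z(d) = -22 + 2*d² (z(d) = (d² + d²) - 22 = 2*d² - 22 = -22 + 2*d²)
N = 1/1123 ≈ 0.00089047
z(b)/o(47) + N/T(53, -23) = (-22 + 2*40²)/47 + (1/1123)/28 = (-22 + 2*1600)*(1/47) + (1/1123)*(1/28) = (-22 + 3200)*(1/47) + 1/31444 = 3178*(1/47) + 1/31444 = 3178/47 + 1/31444 = 99929079/1477868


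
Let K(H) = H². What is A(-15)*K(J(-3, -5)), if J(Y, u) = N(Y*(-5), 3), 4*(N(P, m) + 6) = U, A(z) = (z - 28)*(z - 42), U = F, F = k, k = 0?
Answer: 88236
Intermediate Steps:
F = 0
U = 0
A(z) = (-42 + z)*(-28 + z) (A(z) = (-28 + z)*(-42 + z) = (-42 + z)*(-28 + z))
N(P, m) = -6 (N(P, m) = -6 + (¼)*0 = -6 + 0 = -6)
J(Y, u) = -6
A(-15)*K(J(-3, -5)) = (1176 + (-15)² - 70*(-15))*(-6)² = (1176 + 225 + 1050)*36 = 2451*36 = 88236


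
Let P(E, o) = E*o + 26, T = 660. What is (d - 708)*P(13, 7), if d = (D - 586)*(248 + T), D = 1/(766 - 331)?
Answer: -9038848728/145 ≈ -6.2337e+7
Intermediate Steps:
D = 1/435 ≈ 0.0022989
d = -231457372/435 (d = (1/435 - 586)*(248 + 660) = -254909/435*908 = -231457372/435 ≈ -5.3209e+5)
P(E, o) = 26 + E*o
(d - 708)*P(13, 7) = (-231457372/435 - 708)*(26 + 13*7) = -231765352*(26 + 91)/435 = -231765352/435*117 = -9038848728/145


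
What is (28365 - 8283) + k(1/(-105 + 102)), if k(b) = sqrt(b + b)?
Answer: 20082 + I*sqrt(6)/3 ≈ 20082.0 + 0.8165*I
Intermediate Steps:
k(b) = sqrt(2)*sqrt(b) (k(b) = sqrt(2*b) = sqrt(2)*sqrt(b))
(28365 - 8283) + k(1/(-105 + 102)) = (28365 - 8283) + sqrt(2)*sqrt(1/(-105 + 102)) = 20082 + sqrt(2)*sqrt(1/(-3)) = 20082 + sqrt(2)*sqrt(-1/3) = 20082 + sqrt(2)*(I*sqrt(3)/3) = 20082 + I*sqrt(6)/3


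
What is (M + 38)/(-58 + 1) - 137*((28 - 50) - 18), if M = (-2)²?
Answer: 104106/19 ≈ 5479.3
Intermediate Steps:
M = 4
(M + 38)/(-58 + 1) - 137*((28 - 50) - 18) = (4 + 38)/(-58 + 1) - 137*((28 - 50) - 18) = 42/(-57) - 137*(-22 - 18) = 42*(-1/57) - 137*(-40) = -14/19 + 5480 = 104106/19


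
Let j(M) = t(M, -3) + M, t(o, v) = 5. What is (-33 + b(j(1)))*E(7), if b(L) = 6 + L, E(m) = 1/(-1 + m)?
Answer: -7/2 ≈ -3.5000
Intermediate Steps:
j(M) = 5 + M
(-33 + b(j(1)))*E(7) = (-33 + (6 + (5 + 1)))/(-1 + 7) = (-33 + (6 + 6))/6 = (-33 + 12)*(1/6) = -21*1/6 = -7/2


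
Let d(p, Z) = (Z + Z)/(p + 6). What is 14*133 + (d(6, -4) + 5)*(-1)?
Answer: 5573/3 ≈ 1857.7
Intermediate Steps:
d(p, Z) = 2*Z/(6 + p) (d(p, Z) = (2*Z)/(6 + p) = 2*Z/(6 + p))
14*133 + (d(6, -4) + 5)*(-1) = 14*133 + (2*(-4)/(6 + 6) + 5)*(-1) = 1862 + (2*(-4)/12 + 5)*(-1) = 1862 + (2*(-4)*(1/12) + 5)*(-1) = 1862 + (-⅔ + 5)*(-1) = 1862 + (13/3)*(-1) = 1862 - 13/3 = 5573/3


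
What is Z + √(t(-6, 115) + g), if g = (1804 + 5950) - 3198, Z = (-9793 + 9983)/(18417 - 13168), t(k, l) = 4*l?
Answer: 190/5249 + 2*√1254 ≈ 70.860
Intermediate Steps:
Z = 190/5249 ≈ 0.036197
g = 4556 (g = 7754 - 3198 = 4556)
Z + √(t(-6, 115) + g) = 190/5249 + √(4*115 + 4556) = 190/5249 + √(460 + 4556) = 190/5249 + √5016 = 190/5249 + 2*√1254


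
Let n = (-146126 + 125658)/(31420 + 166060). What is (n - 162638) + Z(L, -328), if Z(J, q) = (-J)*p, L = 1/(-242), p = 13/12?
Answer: -11658751172099/71685240 ≈ -1.6264e+5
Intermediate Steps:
p = 13/12 (p = 13*(1/12) = 13/12 ≈ 1.0833)
L = -1/242 ≈ -0.0041322
Z(J, q) = -13*J/12 (Z(J, q) = -J*(13/12) = -13*J/12)
n = -5117/49370 (n = -20468/197480 = -20468*1/197480 = -5117/49370 ≈ -0.10365)
(n - 162638) + Z(L, -328) = (-5117/49370 - 162638) - 13/12*(-1/242) = -8029443177/49370 + 13/2904 = -11658751172099/71685240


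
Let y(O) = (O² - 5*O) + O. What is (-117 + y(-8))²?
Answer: 441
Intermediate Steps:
y(O) = O² - 4*O
(-117 + y(-8))² = (-117 - 8*(-4 - 8))² = (-117 - 8*(-12))² = (-117 + 96)² = (-21)² = 441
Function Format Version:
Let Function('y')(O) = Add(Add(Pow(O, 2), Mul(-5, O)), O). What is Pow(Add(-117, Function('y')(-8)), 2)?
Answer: 441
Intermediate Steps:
Function('y')(O) = Add(Pow(O, 2), Mul(-4, O))
Pow(Add(-117, Function('y')(-8)), 2) = Pow(Add(-117, Mul(-8, Add(-4, -8))), 2) = Pow(Add(-117, Mul(-8, -12)), 2) = Pow(Add(-117, 96), 2) = Pow(-21, 2) = 441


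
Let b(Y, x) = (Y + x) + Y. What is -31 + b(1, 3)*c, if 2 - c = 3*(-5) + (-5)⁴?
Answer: -3071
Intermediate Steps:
c = -608 (c = 2 - (3*(-5) + (-5)⁴) = 2 - (-15 + 625) = 2 - 1*610 = 2 - 610 = -608)
b(Y, x) = x + 2*Y
-31 + b(1, 3)*c = -31 + (3 + 2*1)*(-608) = -31 + (3 + 2)*(-608) = -31 + 5*(-608) = -31 - 3040 = -3071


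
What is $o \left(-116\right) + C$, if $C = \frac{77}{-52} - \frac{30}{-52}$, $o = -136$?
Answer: $\frac{820305}{52} \approx 15775.0$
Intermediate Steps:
$C = - \frac{47}{52}$ ($C = 77 \left(- \frac{1}{52}\right) - - \frac{15}{26} = - \frac{77}{52} + \frac{15}{26} = - \frac{47}{52} \approx -0.90385$)
$o \left(-116\right) + C = \left(-136\right) \left(-116\right) - \frac{47}{52} = 15776 - \frac{47}{52} = \frac{820305}{52}$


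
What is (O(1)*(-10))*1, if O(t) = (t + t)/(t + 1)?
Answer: -10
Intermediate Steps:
O(t) = 2*t/(1 + t) (O(t) = (2*t)/(1 + t) = 2*t/(1 + t))
(O(1)*(-10))*1 = ((2*1/(1 + 1))*(-10))*1 = ((2*1/2)*(-10))*1 = ((2*1*(1/2))*(-10))*1 = (1*(-10))*1 = -10*1 = -10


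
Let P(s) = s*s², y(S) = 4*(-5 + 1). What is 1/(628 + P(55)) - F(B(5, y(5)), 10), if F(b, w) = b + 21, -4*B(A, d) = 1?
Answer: -13861245/668012 ≈ -20.750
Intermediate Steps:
y(S) = -16 (y(S) = 4*(-4) = -16)
B(A, d) = -¼ (B(A, d) = -¼*1 = -¼)
P(s) = s³
F(b, w) = 21 + b
1/(628 + P(55)) - F(B(5, y(5)), 10) = 1/(628 + 55³) - (21 - ¼) = 1/(628 + 166375) - 1*83/4 = 1/167003 - 83/4 = -13861245/668012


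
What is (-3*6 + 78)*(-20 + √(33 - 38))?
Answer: -1200 + 60*I*√5 ≈ -1200.0 + 134.16*I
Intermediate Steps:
(-3*6 + 78)*(-20 + √(33 - 38)) = (-18 + 78)*(-20 + √(-5)) = 60*(-20 + I*√5) = -1200 + 60*I*√5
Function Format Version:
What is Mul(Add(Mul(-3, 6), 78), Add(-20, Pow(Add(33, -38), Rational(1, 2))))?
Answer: Add(-1200, Mul(60, I, Pow(5, Rational(1, 2)))) ≈ Add(-1200.0, Mul(134.16, I))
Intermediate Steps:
Mul(Add(Mul(-3, 6), 78), Add(-20, Pow(Add(33, -38), Rational(1, 2)))) = Mul(Add(-18, 78), Add(-20, Pow(-5, Rational(1, 2)))) = Mul(60, Add(-20, Mul(I, Pow(5, Rational(1, 2))))) = Add(-1200, Mul(60, I, Pow(5, Rational(1, 2))))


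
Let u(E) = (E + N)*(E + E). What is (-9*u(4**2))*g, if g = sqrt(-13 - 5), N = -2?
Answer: -12096*I*sqrt(2) ≈ -17106.0*I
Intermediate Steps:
g = 3*I*sqrt(2) (g = sqrt(-18) = 3*I*sqrt(2) ≈ 4.2426*I)
u(E) = 2*E*(-2 + E) (u(E) = (E - 2)*(E + E) = (-2 + E)*(2*E) = 2*E*(-2 + E))
(-9*u(4**2))*g = (-18*4**2*(-2 + 4**2))*(3*I*sqrt(2)) = (-18*16*(-2 + 16))*(3*I*sqrt(2)) = (-18*16*14)*(3*I*sqrt(2)) = (-9*448)*(3*I*sqrt(2)) = -12096*I*sqrt(2)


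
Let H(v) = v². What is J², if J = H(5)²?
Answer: 390625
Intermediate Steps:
J = 625 (J = (5²)² = 25² = 625)
J² = 625² = 390625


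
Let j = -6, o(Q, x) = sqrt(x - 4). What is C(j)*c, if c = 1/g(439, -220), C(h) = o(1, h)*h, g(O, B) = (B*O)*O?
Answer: 3*I*sqrt(10)/21199310 ≈ 4.4751e-7*I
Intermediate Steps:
o(Q, x) = sqrt(-4 + x)
g(O, B) = B*O**2
C(h) = h*sqrt(-4 + h) (C(h) = sqrt(-4 + h)*h = h*sqrt(-4 + h))
c = -1/42398620 (c = 1/(-220*439**2) = 1/(-220*192721) = 1/(-42398620) = -1/42398620 ≈ -2.3586e-8)
C(j)*c = -6*sqrt(-4 - 6)*(-1/42398620) = -6*I*sqrt(10)*(-1/42398620) = 3*I*sqrt(10)/21199310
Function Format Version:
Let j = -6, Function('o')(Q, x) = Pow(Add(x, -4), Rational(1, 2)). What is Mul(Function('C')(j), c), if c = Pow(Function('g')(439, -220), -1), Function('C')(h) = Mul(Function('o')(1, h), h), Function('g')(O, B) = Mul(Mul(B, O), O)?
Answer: Mul(Rational(3, 21199310), I, Pow(10, Rational(1, 2))) ≈ Mul(4.4751e-7, I)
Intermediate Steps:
Function('o')(Q, x) = Pow(Add(-4, x), Rational(1, 2))
Function('g')(O, B) = Mul(B, Pow(O, 2))
Function('C')(h) = Mul(h, Pow(Add(-4, h), Rational(1, 2))) (Function('C')(h) = Mul(Pow(Add(-4, h), Rational(1, 2)), h) = Mul(h, Pow(Add(-4, h), Rational(1, 2))))
c = Rational(-1, 42398620) (c = Pow(Mul(-220, Pow(439, 2)), -1) = Pow(Mul(-220, 192721), -1) = Pow(-42398620, -1) = Rational(-1, 42398620) ≈ -2.3586e-8)
Mul(Function('C')(j), c) = Mul(Mul(-6, Pow(Add(-4, -6), Rational(1, 2))), Rational(-1, 42398620)) = Mul(Mul(-6, Pow(-10, Rational(1, 2))), Rational(-1, 42398620)) = Mul(Mul(-6, Mul(I, Pow(10, Rational(1, 2)))), Rational(-1, 42398620)) = Mul(Mul(-6, I, Pow(10, Rational(1, 2))), Rational(-1, 42398620)) = Mul(Rational(3, 21199310), I, Pow(10, Rational(1, 2)))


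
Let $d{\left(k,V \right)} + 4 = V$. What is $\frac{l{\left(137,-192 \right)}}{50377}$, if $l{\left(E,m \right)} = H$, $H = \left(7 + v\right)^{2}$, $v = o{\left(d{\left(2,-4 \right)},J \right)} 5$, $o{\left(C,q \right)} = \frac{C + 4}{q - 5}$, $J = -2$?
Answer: $\frac{4761}{2468473} \approx 0.0019287$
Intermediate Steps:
$d{\left(k,V \right)} = -4 + V$
$o{\left(C,q \right)} = \frac{4 + C}{-5 + q}$
$v = \frac{20}{7}$ ($v = \frac{4 - 8}{-5 - 2} \cdot 5 = \frac{4 - 8}{-7} \cdot 5 = \left(- \frac{1}{7}\right) \left(-4\right) 5 = \frac{4}{7} \cdot 5 = \frac{20}{7} \approx 2.8571$)
$H = \frac{4761}{49}$ ($H = \left(7 + \frac{20}{7}\right)^{2} = \left(\frac{69}{7}\right)^{2} = \frac{4761}{49} \approx 97.163$)
$l{\left(E,m \right)} = \frac{4761}{49}$
$\frac{l{\left(137,-192 \right)}}{50377} = \frac{4761}{49 \cdot 50377} = \frac{4761}{49} \cdot \frac{1}{50377} = \frac{4761}{2468473}$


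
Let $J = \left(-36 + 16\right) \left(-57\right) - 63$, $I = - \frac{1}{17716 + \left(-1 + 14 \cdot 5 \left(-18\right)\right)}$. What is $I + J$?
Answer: $\frac{17722034}{16455} \approx 1077.0$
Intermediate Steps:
$I = - \frac{1}{16455}$ ($I = - \frac{1}{17716 + \left(-1 + 70 \left(-18\right)\right)} = - \frac{1}{17716 - 1261} = - \frac{1}{16455} \approx -6.0772 \cdot 10^{-5}$)
$J = 1077$ ($J = \left(-20\right) \left(-57\right) - 63 = 1140 - 63 = 1077$)
$I + J = - \frac{1}{16455} + 1077 = \frac{17722034}{16455}$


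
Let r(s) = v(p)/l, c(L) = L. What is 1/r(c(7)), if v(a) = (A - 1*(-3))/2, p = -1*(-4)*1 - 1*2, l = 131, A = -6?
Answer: -262/3 ≈ -87.333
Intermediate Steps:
p = 2 (p = 4*1 - 2 = 4 - 2 = 2)
v(a) = -3/2 (v(a) = (-6 - 1*(-3))/2 = (-6 + 3)*(1/2) = -3*1/2 = -3/2)
r(s) = -3/262 (r(s) = -3/2/131 = -3/2*1/131 = -3/262)
1/r(c(7)) = 1/(-3/262) = -262/3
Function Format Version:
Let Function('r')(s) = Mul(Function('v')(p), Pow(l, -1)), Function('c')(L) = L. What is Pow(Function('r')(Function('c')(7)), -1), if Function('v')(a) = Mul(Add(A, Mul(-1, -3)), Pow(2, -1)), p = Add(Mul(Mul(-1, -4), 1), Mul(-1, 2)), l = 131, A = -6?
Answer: Rational(-262, 3) ≈ -87.333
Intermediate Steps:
p = 2 (p = Add(Mul(4, 1), -2) = Add(4, -2) = 2)
Function('v')(a) = Rational(-3, 2) (Function('v')(a) = Mul(Add(-6, Mul(-1, -3)), Pow(2, -1)) = Mul(Add(-6, 3), Rational(1, 2)) = Mul(-3, Rational(1, 2)) = Rational(-3, 2))
Function('r')(s) = Rational(-3, 262) (Function('r')(s) = Mul(Rational(-3, 2), Pow(131, -1)) = Mul(Rational(-3, 2), Rational(1, 131)) = Rational(-3, 262))
Pow(Function('r')(Function('c')(7)), -1) = Pow(Rational(-3, 262), -1) = Rational(-262, 3)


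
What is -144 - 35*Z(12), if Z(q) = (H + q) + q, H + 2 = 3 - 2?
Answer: -949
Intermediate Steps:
H = -1 (H = -2 + (3 - 2) = -2 + 1 = -1)
Z(q) = -1 + 2*q (Z(q) = (-1 + q) + q = -1 + 2*q)
-144 - 35*Z(12) = -144 - 35*(-1 + 2*12) = -144 - 35*(-1 + 24) = -144 - 35*23 = -144 - 805 = -949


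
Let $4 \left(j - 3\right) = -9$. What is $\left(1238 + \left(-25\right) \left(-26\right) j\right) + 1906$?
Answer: $\frac{7263}{2} \approx 3631.5$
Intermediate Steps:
$j = \frac{3}{4}$ ($j = 3 + \frac{1}{4} \left(-9\right) = 3 - \frac{9}{4} = \frac{3}{4} \approx 0.75$)
$\left(1238 + \left(-25\right) \left(-26\right) j\right) + 1906 = \left(1238 + \left(-25\right) \left(-26\right) \frac{3}{4}\right) + 1906 = \left(1238 + 650 \cdot \frac{3}{4}\right) + 1906 = \left(1238 + \frac{975}{2}\right) + 1906 = \frac{3451}{2} + 1906 = \frac{7263}{2}$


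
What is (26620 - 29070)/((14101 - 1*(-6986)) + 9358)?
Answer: -490/6089 ≈ -0.080473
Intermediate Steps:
(26620 - 29070)/((14101 - 1*(-6986)) + 9358) = -2450/((14101 + 6986) + 9358) = -2450/(21087 + 9358) = -2450/30445 = -2450*1/30445 = -490/6089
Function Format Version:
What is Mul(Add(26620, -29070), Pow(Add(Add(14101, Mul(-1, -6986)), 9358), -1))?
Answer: Rational(-490, 6089) ≈ -0.080473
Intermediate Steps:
Mul(Add(26620, -29070), Pow(Add(Add(14101, Mul(-1, -6986)), 9358), -1)) = Mul(-2450, Pow(Add(Add(14101, 6986), 9358), -1)) = Mul(-2450, Pow(Add(21087, 9358), -1)) = Mul(-2450, Pow(30445, -1)) = Mul(-2450, Rational(1, 30445)) = Rational(-490, 6089)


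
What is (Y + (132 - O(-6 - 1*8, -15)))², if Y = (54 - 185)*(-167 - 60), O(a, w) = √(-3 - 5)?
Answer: 892157153 - 119476*I*√2 ≈ 8.9216e+8 - 1.6896e+5*I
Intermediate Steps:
O(a, w) = 2*I*√2 (O(a, w) = √(-8) = 2*I*√2)
Y = 29737 (Y = -131*(-227) = 29737)
(Y + (132 - O(-6 - 1*8, -15)))² = (29737 + (132 - 2*I*√2))² = (29869 - 2*I*√2)²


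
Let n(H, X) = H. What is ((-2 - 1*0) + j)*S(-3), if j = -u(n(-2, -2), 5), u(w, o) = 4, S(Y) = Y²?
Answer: -54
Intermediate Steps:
j = -4 (j = -1*4 = -4)
((-2 - 1*0) + j)*S(-3) = ((-2 - 1*0) - 4)*(-3)² = ((-2 + 0) - 4)*9 = (-2 - 4)*9 = -6*9 = -54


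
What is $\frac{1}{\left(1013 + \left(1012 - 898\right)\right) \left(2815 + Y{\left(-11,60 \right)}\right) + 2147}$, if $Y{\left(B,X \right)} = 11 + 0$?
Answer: $\frac{1}{3187049} \approx 3.1377 \cdot 10^{-7}$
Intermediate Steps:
$Y{\left(B,X \right)} = 11$
$\frac{1}{\left(1013 + \left(1012 - 898\right)\right) \left(2815 + Y{\left(-11,60 \right)}\right) + 2147} = \frac{1}{\left(1013 + \left(1012 - 898\right)\right) \left(2815 + 11\right) + 2147} = \frac{1}{\left(1013 + \left(1012 - 898\right)\right) 2826 + 2147} = \frac{1}{\left(1013 + 114\right) 2826 + 2147} = \frac{1}{1127 \cdot 2826 + 2147} = \frac{1}{3184902 + 2147} = \frac{1}{3187049}$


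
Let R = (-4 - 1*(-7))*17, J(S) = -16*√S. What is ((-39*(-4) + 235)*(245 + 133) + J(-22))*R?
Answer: 7537698 - 816*I*√22 ≈ 7.5377e+6 - 3827.4*I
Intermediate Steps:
R = 51 (R = (-4 + 7)*17 = 3*17 = 51)
((-39*(-4) + 235)*(245 + 133) + J(-22))*R = ((-39*(-4) + 235)*(245 + 133) - 16*I*√22)*51 = ((156 + 235)*378 - 16*I*√22)*51 = (391*378 - 16*I*√22)*51 = (147798 - 16*I*√22)*51 = 7537698 - 816*I*√22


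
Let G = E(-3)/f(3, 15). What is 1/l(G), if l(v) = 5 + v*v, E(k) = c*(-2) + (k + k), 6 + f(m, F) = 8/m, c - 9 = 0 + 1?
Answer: 25/1646 ≈ 0.015188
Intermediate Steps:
c = 10 (c = 9 + (0 + 1) = 9 + 1 = 10)
f(m, F) = -6 + 8/m
E(k) = -20 + 2*k (E(k) = 10*(-2) + (k + k) = -20 + 2*k)
G = 39/5 (G = (-20 + 2*(-3))/(-6 + 8/3) = (-20 - 6)/(-6 + 8*(1/3)) = -26/(-6 + 8/3) = -26/(-10/3) = -26*(-3/10) = 39/5 ≈ 7.8000)
l(v) = 5 + v**2
1/l(G) = 1/(5 + (39/5)**2) = 1/(5 + 1521/25) = 1/(1646/25) = 25/1646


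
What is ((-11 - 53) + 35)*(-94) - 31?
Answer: 2695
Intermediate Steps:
((-11 - 53) + 35)*(-94) - 31 = (-64 + 35)*(-94) - 31 = -29*(-94) - 31 = 2726 - 31 = 2695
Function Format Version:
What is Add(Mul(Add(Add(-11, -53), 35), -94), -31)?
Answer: 2695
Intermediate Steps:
Add(Mul(Add(Add(-11, -53), 35), -94), -31) = Add(Mul(Add(-64, 35), -94), -31) = Add(Mul(-29, -94), -31) = Add(2726, -31) = 2695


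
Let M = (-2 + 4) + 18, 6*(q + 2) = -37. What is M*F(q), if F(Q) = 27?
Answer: 540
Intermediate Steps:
q = -49/6 (q = -2 + (1/6)*(-37) = -2 - 37/6 = -49/6 ≈ -8.1667)
M = 20 (M = 2 + 18 = 20)
M*F(q) = 20*27 = 540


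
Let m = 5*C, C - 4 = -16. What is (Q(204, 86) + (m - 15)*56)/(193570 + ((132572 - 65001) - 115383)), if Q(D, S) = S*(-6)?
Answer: -786/24293 ≈ -0.032355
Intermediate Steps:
C = -12 (C = 4 - 16 = -12)
m = -60 (m = 5*(-12) = -60)
Q(D, S) = -6*S
(Q(204, 86) + (m - 15)*56)/(193570 + ((132572 - 65001) - 115383)) = (-6*86 + (-60 - 15)*56)/(193570 + ((132572 - 65001) - 115383)) = (-516 - 75*56)/(193570 + (67571 - 115383)) = (-516 - 4200)/(193570 - 47812) = -4716/145758 = -4716*1/145758 = -786/24293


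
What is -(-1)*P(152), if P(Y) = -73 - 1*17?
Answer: -90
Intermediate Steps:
P(Y) = -90 (P(Y) = -73 - 17 = -90)
-(-1)*P(152) = -(-1)*(-90) = -1*90 = -90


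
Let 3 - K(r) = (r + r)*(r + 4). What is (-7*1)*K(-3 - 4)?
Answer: 273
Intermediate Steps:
K(r) = 3 - 2*r*(4 + r) (K(r) = 3 - (r + r)*(r + 4) = 3 - 2*r*(4 + r))
(-7*1)*K(-3 - 4) = (-7*1)*(3 - 8*(-3 - 4) - 2*(-3 - 4)²) = -7*(3 - 8*(-7) - 2*(-7)²) = -7*(3 + 56 - 2*49) = -7*(3 + 56 - 98) = -7*(-39) = 273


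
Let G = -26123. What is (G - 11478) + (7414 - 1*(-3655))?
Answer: -26532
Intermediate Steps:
(G - 11478) + (7414 - 1*(-3655)) = (-26123 - 11478) + (7414 - 1*(-3655)) = -37601 + (7414 + 3655) = -37601 + 11069 = -26532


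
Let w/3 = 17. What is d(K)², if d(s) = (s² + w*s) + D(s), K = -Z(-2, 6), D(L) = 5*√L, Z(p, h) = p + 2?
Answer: 0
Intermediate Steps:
Z(p, h) = 2 + p
w = 51 (w = 3*17 = 51)
K = 0 (K = -(2 - 2) = -1*0 = 0)
d(s) = s² + 5*√s + 51*s (d(s) = (s² + 51*s) + 5*√s = s² + 5*√s + 51*s)
d(K)² = (0² + 5*√0 + 51*0)² = (0 + 5*0 + 0)² = (0 + 0 + 0)² = 0² = 0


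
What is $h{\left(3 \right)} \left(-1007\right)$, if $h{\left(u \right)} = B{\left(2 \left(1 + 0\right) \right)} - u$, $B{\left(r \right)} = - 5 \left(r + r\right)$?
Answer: $23161$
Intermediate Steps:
$B{\left(r \right)} = - 10 r$ ($B{\left(r \right)} = - 5 \cdot 2 r = - 10 r$)
$h{\left(u \right)} = -20 - u$ ($h{\left(u \right)} = - 10 \cdot 2 \left(1 + 0\right) - u = - 10 \cdot 2 \cdot 1 - u = \left(-10\right) 2 - u = -20 - u$)
$h{\left(3 \right)} \left(-1007\right) = \left(-20 - 3\right) \left(-1007\right) = \left(-23\right) \left(-1007\right) = 23161$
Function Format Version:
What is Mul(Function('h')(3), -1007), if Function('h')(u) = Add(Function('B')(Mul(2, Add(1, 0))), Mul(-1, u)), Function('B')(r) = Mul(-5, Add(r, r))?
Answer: 23161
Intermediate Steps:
Function('B')(r) = Mul(-10, r) (Function('B')(r) = Mul(-5, Mul(2, r)) = Mul(-10, r))
Function('h')(u) = Add(-20, Mul(-1, u)) (Function('h')(u) = Add(Mul(-10, Mul(2, Add(1, 0))), Mul(-1, u)) = Add(Mul(-10, Mul(2, 1)), Mul(-1, u)) = Add(Mul(-10, 2), Mul(-1, u)) = Add(-20, Mul(-1, u)))
Mul(Function('h')(3), -1007) = Mul(Add(-20, Mul(-1, 3)), -1007) = Mul(Add(-20, -3), -1007) = Mul(-23, -1007) = 23161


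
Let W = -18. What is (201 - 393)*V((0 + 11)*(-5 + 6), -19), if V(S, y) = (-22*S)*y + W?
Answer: -879360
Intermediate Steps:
V(S, y) = -18 - 22*S*y (V(S, y) = (-22*S)*y - 18 = -22*S*y - 18 = -18 - 22*S*y)
(201 - 393)*V((0 + 11)*(-5 + 6), -19) = (201 - 393)*(-18 - 22*(0 + 11)*(-5 + 6)*(-19)) = -192*(-18 - 22*11*1*(-19)) = -192*(-18 - 22*11*(-19)) = -192*(-18 + 4598) = -192*4580 = -879360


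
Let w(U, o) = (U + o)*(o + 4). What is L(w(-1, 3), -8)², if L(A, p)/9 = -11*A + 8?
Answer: 1726596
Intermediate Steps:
w(U, o) = (4 + o)*(U + o) (w(U, o) = (U + o)*(4 + o) = (4 + o)*(U + o))
L(A, p) = 72 - 99*A (L(A, p) = 9*(-11*A + 8) = 9*(8 - 11*A) = 72 - 99*A)
L(w(-1, 3), -8)² = (72 - 99*(3² + 4*(-1) + 4*3 - 1*3))² = (72 - 99*(9 - 4 + 12 - 3))² = (72 - 99*14)² = (72 - 1386)² = (-1314)² = 1726596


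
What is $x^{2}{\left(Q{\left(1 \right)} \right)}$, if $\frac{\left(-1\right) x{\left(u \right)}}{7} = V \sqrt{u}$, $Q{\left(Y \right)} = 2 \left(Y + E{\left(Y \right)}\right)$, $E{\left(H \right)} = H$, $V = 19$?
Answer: $70756$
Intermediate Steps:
$Q{\left(Y \right)} = 4 Y$ ($Q{\left(Y \right)} = 2 \left(Y + Y\right) = 2 \cdot 2 Y = 4 Y$)
$x{\left(u \right)} = - 133 \sqrt{u}$ ($x{\left(u \right)} = - 7 \cdot 19 \sqrt{u} = - 133 \sqrt{u}$)
$x^{2}{\left(Q{\left(1 \right)} \right)} = \left(- 133 \sqrt{4 \cdot 1}\right)^{2} = \left(- 133 \sqrt{4}\right)^{2} = \left(\left(-133\right) 2\right)^{2} = \left(-266\right)^{2} = 70756$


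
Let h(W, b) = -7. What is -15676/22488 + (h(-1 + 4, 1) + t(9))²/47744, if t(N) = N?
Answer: -23385781/33552096 ≈ -0.69700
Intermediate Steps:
-15676/22488 + (h(-1 + 4, 1) + t(9))²/47744 = -15676/22488 + (-7 + 9)²/47744 = -15676*1/22488 + 2²*(1/47744) = -3919/5622 + 4*(1/47744) = -3919/5622 + 1/11936 = -23385781/33552096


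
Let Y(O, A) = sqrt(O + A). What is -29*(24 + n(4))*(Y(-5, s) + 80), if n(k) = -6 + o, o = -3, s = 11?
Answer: -34800 - 435*sqrt(6) ≈ -35866.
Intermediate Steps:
Y(O, A) = sqrt(A + O)
n(k) = -9 (n(k) = -6 - 3 = -9)
-29*(24 + n(4))*(Y(-5, s) + 80) = -29*(24 - 9)*(sqrt(11 - 5) + 80) = -435*(sqrt(6) + 80) = -435*(80 + sqrt(6)) = -29*(1200 + 15*sqrt(6)) = -34800 - 435*sqrt(6)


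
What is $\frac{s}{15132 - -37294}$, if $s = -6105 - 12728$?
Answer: $- \frac{18833}{52426} \approx -0.35923$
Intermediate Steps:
$s = -18833$
$\frac{s}{15132 - -37294} = - \frac{18833}{15132 - -37294} = - \frac{18833}{15132 + 37294} = - \frac{18833}{52426}$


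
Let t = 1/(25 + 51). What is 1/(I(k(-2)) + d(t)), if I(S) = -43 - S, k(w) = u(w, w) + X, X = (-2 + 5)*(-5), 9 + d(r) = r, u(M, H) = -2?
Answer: -76/2659 ≈ -0.028582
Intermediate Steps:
t = 1/76 ≈ 0.013158
d(r) = -9 + r
X = -15 (X = 3*(-5) = -15)
k(w) = -17 (k(w) = -2 - 15 = -17)
1/(I(k(-2)) + d(t)) = 1/((-43 - 1*(-17)) + (-9 + 1/76)) = 1/((-43 + 17) - 683/76) = 1/(-26 - 683/76) = 1/(-2659/76) = -76/2659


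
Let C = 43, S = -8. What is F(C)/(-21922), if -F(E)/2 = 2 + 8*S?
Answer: -62/10961 ≈ -0.0056564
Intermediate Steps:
F(E) = 124 (F(E) = -2*(2 + 8*(-8)) = -2*(2 - 64) = -2*(-62) = 124)
F(C)/(-21922) = 124/(-21922) = 124*(-1/21922) = -62/10961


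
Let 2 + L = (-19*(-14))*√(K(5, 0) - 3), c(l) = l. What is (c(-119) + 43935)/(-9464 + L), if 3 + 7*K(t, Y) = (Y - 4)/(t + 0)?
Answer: -518452820/112319793 - 832504*I*√1085/112319793 ≈ -4.6159 - 0.24414*I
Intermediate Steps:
K(t, Y) = -3/7 + (-4 + Y)/(7*t) (K(t, Y) = -3/7 + ((Y - 4)/(t + 0))/7 = -3/7 + ((-4 + Y)/t)/7 = -3/7 + (-4 + Y)/(7*t))
L = -2 + 76*I*√1085/5 (L = -2 + (-19*(-14))*√((⅐)*(-4 + 0 - 3*5)/5 - 3) = -2 + 266*√((⅐)*(⅕)*(-4 + 0 - 15) - 3) = -2 + 266*√((⅐)*(⅕)*(-19) - 3) = -2 + 266*√(-19/35 - 3) = -2 + 266*√(-124/35) = -2 + 266*(2*I*√1085/35) = -2 + 76*I*√1085/5 ≈ -2.0 + 500.68*I)
(c(-119) + 43935)/(-9464 + L) = (-119 + 43935)/(-9464 + (-2 + 76*I*√1085/5)) = 43816/(-9466 + 76*I*√1085/5)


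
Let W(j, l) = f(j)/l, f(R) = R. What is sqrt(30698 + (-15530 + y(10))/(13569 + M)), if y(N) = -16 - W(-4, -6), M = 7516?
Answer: sqrt(4913029386570)/12651 ≈ 175.21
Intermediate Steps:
W(j, l) = j/l
y(N) = -50/3 (y(N) = -16 - (-4)/(-6) = -16 - (-4)*(-1)/6 = -16 - 1*2/3 = -16 - 2/3 = -50/3)
sqrt(30698 + (-15530 + y(10))/(13569 + M)) = sqrt(30698 + (-15530 - 50/3)/(13569 + 7516)) = sqrt(30698 - 46640/3/21085) = sqrt(30698 - 46640/3*1/21085) = sqrt(30698 - 9328/12651) = sqrt(388351070/12651) = sqrt(4913029386570)/12651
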